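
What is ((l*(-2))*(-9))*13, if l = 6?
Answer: 1404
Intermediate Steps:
((l*(-2))*(-9))*13 = ((6*(-2))*(-9))*13 = -12*(-9)*13 = 108*13 = 1404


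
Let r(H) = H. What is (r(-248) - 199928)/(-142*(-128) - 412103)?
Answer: 200176/393927 ≈ 0.50815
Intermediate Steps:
(r(-248) - 199928)/(-142*(-128) - 412103) = (-248 - 199928)/(-142*(-128) - 412103) = -200176/(18176 - 412103) = -200176/(-393927) = -200176*(-1/393927) = 200176/393927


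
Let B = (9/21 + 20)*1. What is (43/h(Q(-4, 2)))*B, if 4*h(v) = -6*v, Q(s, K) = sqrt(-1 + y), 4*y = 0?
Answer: 12298*I/21 ≈ 585.62*I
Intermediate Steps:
y = 0 (y = (1/4)*0 = 0)
Q(s, K) = I (Q(s, K) = sqrt(-1 + 0) = sqrt(-1) = I)
h(v) = -3*v/2 (h(v) = (-6*v)/4 = -3*v/2)
B = 143/7 (B = (9*(1/21) + 20)*1 = (3/7 + 20)*1 = (143/7)*1 = 143/7 ≈ 20.429)
(43/h(Q(-4, 2)))*B = (43/((-3*I/2)))*(143/7) = (43*(2*I/3))*(143/7) = (86*I/3)*(143/7) = 12298*I/21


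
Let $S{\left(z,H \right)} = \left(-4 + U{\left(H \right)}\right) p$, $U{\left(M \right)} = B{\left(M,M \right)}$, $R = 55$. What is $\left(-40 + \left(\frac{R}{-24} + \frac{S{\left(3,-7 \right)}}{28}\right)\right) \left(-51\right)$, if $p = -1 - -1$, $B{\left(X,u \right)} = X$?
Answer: $\frac{17255}{8} \approx 2156.9$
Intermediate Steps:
$U{\left(M \right)} = M$
$p = 0$ ($p = -1 + 1 = 0$)
$S{\left(z,H \right)} = 0$ ($S{\left(z,H \right)} = \left(-4 + H\right) 0 = 0$)
$\left(-40 + \left(\frac{R}{-24} + \frac{S{\left(3,-7 \right)}}{28}\right)\right) \left(-51\right) = \left(-40 + \left(\frac{55}{-24} + \frac{0}{28}\right)\right) \left(-51\right) = \left(-40 + \left(55 \left(- \frac{1}{24}\right) + 0 \cdot \frac{1}{28}\right)\right) \left(-51\right) = \left(-40 + \left(- \frac{55}{24} + 0\right)\right) \left(-51\right) = \left(-40 - \frac{55}{24}\right) \left(-51\right) = \left(- \frac{1015}{24}\right) \left(-51\right) = \frac{17255}{8}$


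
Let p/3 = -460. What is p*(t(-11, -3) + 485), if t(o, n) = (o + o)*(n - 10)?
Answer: -1063980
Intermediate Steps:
t(o, n) = 2*o*(-10 + n) (t(o, n) = (2*o)*(-10 + n) = 2*o*(-10 + n))
p = -1380 (p = 3*(-460) = -1380)
p*(t(-11, -3) + 485) = -1380*(2*(-11)*(-10 - 3) + 485) = -1380*(2*(-11)*(-13) + 485) = -1380*(286 + 485) = -1380*771 = -1063980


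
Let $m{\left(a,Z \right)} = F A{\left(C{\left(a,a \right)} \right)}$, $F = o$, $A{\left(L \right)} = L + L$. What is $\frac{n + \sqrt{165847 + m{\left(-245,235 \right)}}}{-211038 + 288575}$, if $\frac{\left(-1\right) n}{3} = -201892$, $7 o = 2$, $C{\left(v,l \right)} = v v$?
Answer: $\frac{35628}{4561} + \frac{\sqrt{200147}}{77537} \approx 7.8172$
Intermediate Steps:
$C{\left(v,l \right)} = v^{2}$
$o = \frac{2}{7}$ ($o = \frac{1}{7} \cdot 2 = \frac{2}{7} \approx 0.28571$)
$A{\left(L \right)} = 2 L$
$F = \frac{2}{7} \approx 0.28571$
$n = 605676$ ($n = \left(-3\right) \left(-201892\right) = 605676$)
$m{\left(a,Z \right)} = \frac{4 a^{2}}{7}$ ($m{\left(a,Z \right)} = \frac{2 \cdot 2 a^{2}}{7} = \frac{4 a^{2}}{7}$)
$\frac{n + \sqrt{165847 + m{\left(-245,235 \right)}}}{-211038 + 288575} = \frac{605676 + \sqrt{165847 + \frac{4 \left(-245\right)^{2}}{7}}}{-211038 + 288575} = \frac{605676 + \sqrt{165847 + \frac{4}{7} \cdot 60025}}{77537} = \left(605676 + \sqrt{165847 + 34300}\right) \frac{1}{77537} = \left(605676 + \sqrt{200147}\right) \frac{1}{77537} = \frac{35628}{4561} + \frac{\sqrt{200147}}{77537}$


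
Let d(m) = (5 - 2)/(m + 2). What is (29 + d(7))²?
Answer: 7744/9 ≈ 860.44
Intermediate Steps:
d(m) = 3/(2 + m)
(29 + d(7))² = (29 + 3/(2 + 7))² = (29 + 3/9)² = (29 + 3*(⅑))² = (29 + ⅓)² = (88/3)² = 7744/9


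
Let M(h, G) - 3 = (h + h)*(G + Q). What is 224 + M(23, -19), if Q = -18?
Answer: -1475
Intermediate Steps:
M(h, G) = 3 + 2*h*(-18 + G) (M(h, G) = 3 + (h + h)*(G - 18) = 3 + (2*h)*(-18 + G) = 3 + 2*h*(-18 + G))
224 + M(23, -19) = 224 + (3 - 36*23 + 2*(-19)*23) = 224 + (3 - 828 - 874) = 224 - 1699 = -1475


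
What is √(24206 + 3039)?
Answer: √27245 ≈ 165.06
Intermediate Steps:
√(24206 + 3039) = √27245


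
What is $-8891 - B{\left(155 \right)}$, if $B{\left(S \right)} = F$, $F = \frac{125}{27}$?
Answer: $- \frac{240182}{27} \approx -8895.6$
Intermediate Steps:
$F = \frac{125}{27}$ ($F = 125 \cdot \frac{1}{27} = \frac{125}{27} \approx 4.6296$)
$B{\left(S \right)} = \frac{125}{27}$
$-8891 - B{\left(155 \right)} = -8891 - \frac{125}{27} = - \frac{240182}{27}$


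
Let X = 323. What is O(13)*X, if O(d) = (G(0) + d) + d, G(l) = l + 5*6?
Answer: 18088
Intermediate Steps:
G(l) = 30 + l (G(l) = l + 30 = 30 + l)
O(d) = 30 + 2*d (O(d) = ((30 + 0) + d) + d = (30 + d) + d = 30 + 2*d)
O(13)*X = (30 + 2*13)*323 = (30 + 26)*323 = 56*323 = 18088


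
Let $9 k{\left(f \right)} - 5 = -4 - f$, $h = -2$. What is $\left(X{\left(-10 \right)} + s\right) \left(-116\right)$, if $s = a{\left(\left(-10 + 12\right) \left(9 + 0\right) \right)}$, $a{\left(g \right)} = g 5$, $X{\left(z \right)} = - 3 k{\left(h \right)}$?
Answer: $-10324$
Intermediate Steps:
$k{\left(f \right)} = \frac{1}{9} - \frac{f}{9}$ ($k{\left(f \right)} = \frac{5}{9} + \frac{-4 - f}{9} = \frac{5}{9} - \left(\frac{4}{9} + \frac{f}{9}\right) = \frac{1}{9} - \frac{f}{9}$)
$X{\left(z \right)} = -1$ ($X{\left(z \right)} = - 3 \left(\frac{1}{9} - - \frac{2}{9}\right) = - 3 \left(\frac{1}{9} + \frac{2}{9}\right) = \left(-3\right) \frac{1}{3} = -1$)
$a{\left(g \right)} = 5 g$
$s = 90$ ($s = 5 \left(-10 + 12\right) \left(9 + 0\right) = 5 \cdot 2 \cdot 9 = 5 \cdot 18 = 90$)
$\left(X{\left(-10 \right)} + s\right) \left(-116\right) = \left(-1 + 90\right) \left(-116\right) = 89 \left(-116\right) = -10324$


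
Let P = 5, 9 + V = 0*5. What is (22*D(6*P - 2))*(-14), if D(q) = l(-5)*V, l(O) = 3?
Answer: 8316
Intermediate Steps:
V = -9 (V = -9 + 0*5 = -9 + 0 = -9)
D(q) = -27 (D(q) = 3*(-9) = -27)
(22*D(6*P - 2))*(-14) = (22*(-27))*(-14) = -594*(-14) = 8316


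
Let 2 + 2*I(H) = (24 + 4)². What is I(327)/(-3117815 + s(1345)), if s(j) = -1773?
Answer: -391/3119588 ≈ -0.00012534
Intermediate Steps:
I(H) = 391 (I(H) = -1 + (24 + 4)²/2 = -1 + (½)*28² = -1 + (½)*784 = -1 + 392 = 391)
I(327)/(-3117815 + s(1345)) = 391/(-3117815 - 1773) = 391/(-3119588) = 391*(-1/3119588) = -391/3119588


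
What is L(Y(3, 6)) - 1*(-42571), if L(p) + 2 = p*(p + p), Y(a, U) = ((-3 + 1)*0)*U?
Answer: 42569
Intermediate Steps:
Y(a, U) = 0 (Y(a, U) = (-2*0)*U = 0*U = 0)
L(p) = -2 + 2*p² (L(p) = -2 + p*(p + p) = -2 + p*(2*p) = -2 + 2*p²)
L(Y(3, 6)) - 1*(-42571) = (-2 + 2*0²) - 1*(-42571) = (-2 + 2*0) + 42571 = (-2 + 0) + 42571 = -2 + 42571 = 42569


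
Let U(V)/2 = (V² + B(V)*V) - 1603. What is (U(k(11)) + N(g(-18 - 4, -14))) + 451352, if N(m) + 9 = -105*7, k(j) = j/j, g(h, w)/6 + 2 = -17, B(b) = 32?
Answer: 447468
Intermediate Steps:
g(h, w) = -114 (g(h, w) = -12 + 6*(-17) = -12 - 102 = -114)
k(j) = 1
U(V) = -3206 + 2*V² + 64*V (U(V) = 2*((V² + 32*V) - 1603) = 2*(-1603 + V² + 32*V) = -3206 + 2*V² + 64*V)
N(m) = -744 (N(m) = -9 - 105*7 = -9 - 735 = -744)
(U(k(11)) + N(g(-18 - 4, -14))) + 451352 = ((-3206 + 2*1² + 64*1) - 744) + 451352 = ((-3206 + 2*1 + 64) - 744) + 451352 = ((-3206 + 2 + 64) - 744) + 451352 = (-3140 - 744) + 451352 = -3884 + 451352 = 447468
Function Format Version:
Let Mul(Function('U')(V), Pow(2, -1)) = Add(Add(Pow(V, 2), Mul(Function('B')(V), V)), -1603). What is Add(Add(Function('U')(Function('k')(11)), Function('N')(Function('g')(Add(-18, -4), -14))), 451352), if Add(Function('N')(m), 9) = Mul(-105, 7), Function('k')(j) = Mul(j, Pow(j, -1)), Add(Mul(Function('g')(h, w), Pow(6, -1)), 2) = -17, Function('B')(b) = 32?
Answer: 447468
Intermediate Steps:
Function('g')(h, w) = -114 (Function('g')(h, w) = Add(-12, Mul(6, -17)) = Add(-12, -102) = -114)
Function('k')(j) = 1
Function('U')(V) = Add(-3206, Mul(2, Pow(V, 2)), Mul(64, V)) (Function('U')(V) = Mul(2, Add(Add(Pow(V, 2), Mul(32, V)), -1603)) = Mul(2, Add(-1603, Pow(V, 2), Mul(32, V))) = Add(-3206, Mul(2, Pow(V, 2)), Mul(64, V)))
Function('N')(m) = -744 (Function('N')(m) = Add(-9, Mul(-105, 7)) = Add(-9, -735) = -744)
Add(Add(Function('U')(Function('k')(11)), Function('N')(Function('g')(Add(-18, -4), -14))), 451352) = Add(Add(Add(-3206, Mul(2, Pow(1, 2)), Mul(64, 1)), -744), 451352) = Add(Add(Add(-3206, Mul(2, 1), 64), -744), 451352) = Add(Add(Add(-3206, 2, 64), -744), 451352) = Add(Add(-3140, -744), 451352) = Add(-3884, 451352) = 447468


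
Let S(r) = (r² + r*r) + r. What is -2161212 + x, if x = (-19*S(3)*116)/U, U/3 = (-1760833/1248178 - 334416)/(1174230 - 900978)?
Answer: -896854822681717404/417412454881 ≈ -2.1486e+6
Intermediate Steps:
S(r) = r + 2*r² (S(r) = (r² + r²) + r = 2*r² + r = r + 2*r²)
U = -417412454881/113689044952 (U = 3*((-1760833/1248178 - 334416)/(1174230 - 900978)) = 3*((-1760833*1/1248178 - 334416)/273252) = 3*((-1760833/1248178 - 334416)*(1/273252)) = 3*(-417412454881/1248178*1/273252) = 3*(-417412454881/341067134856) = -417412454881/113689044952 ≈ -3.6715)
x = 5261983756558368/417412454881 (x = (-57*(1 + 2*3)*116)/(-417412454881/113689044952) = (-57*(1 + 6)*116)*(-113689044952/417412454881) = (-57*7*116)*(-113689044952/417412454881) = (-19*21*116)*(-113689044952/417412454881) = -399*116*(-113689044952/417412454881) = -46284*(-113689044952/417412454881) = 5261983756558368/417412454881 ≈ 12606.)
-2161212 + x = -2161212 + 5261983756558368/417412454881 = -896854822681717404/417412454881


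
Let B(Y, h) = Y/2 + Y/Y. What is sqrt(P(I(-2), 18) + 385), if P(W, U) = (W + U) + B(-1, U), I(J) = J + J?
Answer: sqrt(1598)/2 ≈ 19.987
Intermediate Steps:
B(Y, h) = 1 + Y/2 (B(Y, h) = Y*(1/2) + 1 = Y/2 + 1 = 1 + Y/2)
I(J) = 2*J
P(W, U) = 1/2 + U + W (P(W, U) = (W + U) + (1 + (1/2)*(-1)) = (U + W) + (1 - 1/2) = (U + W) + 1/2 = 1/2 + U + W)
sqrt(P(I(-2), 18) + 385) = sqrt((1/2 + 18 + 2*(-2)) + 385) = sqrt((1/2 + 18 - 4) + 385) = sqrt(29/2 + 385) = sqrt(799/2) = sqrt(1598)/2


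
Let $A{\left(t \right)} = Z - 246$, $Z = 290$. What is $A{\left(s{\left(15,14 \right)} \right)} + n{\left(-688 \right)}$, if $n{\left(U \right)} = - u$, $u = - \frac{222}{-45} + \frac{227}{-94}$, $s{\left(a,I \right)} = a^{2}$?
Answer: $\frac{58489}{1410} \approx 41.482$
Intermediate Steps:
$A{\left(t \right)} = 44$ ($A{\left(t \right)} = 290 - 246 = 44$)
$u = \frac{3551}{1410}$ ($u = \left(-222\right) \left(- \frac{1}{45}\right) + 227 \left(- \frac{1}{94}\right) = \frac{74}{15} - \frac{227}{94} = \frac{3551}{1410} \approx 2.5184$)
$n{\left(U \right)} = - \frac{3551}{1410}$ ($n{\left(U \right)} = \left(-1\right) \frac{3551}{1410} = - \frac{3551}{1410}$)
$A{\left(s{\left(15,14 \right)} \right)} + n{\left(-688 \right)} = 44 - \frac{3551}{1410} = \frac{58489}{1410}$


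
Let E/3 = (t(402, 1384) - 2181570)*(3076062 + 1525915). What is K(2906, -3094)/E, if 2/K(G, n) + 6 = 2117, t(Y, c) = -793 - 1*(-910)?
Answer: -2/63576965040835473 ≈ -3.1458e-17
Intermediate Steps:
t(Y, c) = 117 (t(Y, c) = -793 + 910 = 117)
K(G, n) = 2/2111 (K(G, n) = 2/(-6 + 2117) = 2/2111)
E = -30116989597743 (E = 3*((117 - 2181570)*(3076062 + 1525915)) = 3*(-2181453*4601977) = 3*(-10038996532581) = -30116989597743)
K(2906, -3094)/E = (2/2111)/(-30116989597743) = (2/2111)*(-1/30116989597743) = -2/63576965040835473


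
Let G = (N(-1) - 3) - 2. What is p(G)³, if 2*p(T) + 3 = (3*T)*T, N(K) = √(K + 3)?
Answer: 111969 - 75195*√2 ≈ 5627.2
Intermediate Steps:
N(K) = √(3 + K)
G = -5 + √2 (G = (√(3 - 1) - 3) - 2 = (√2 - 3) - 2 = (-3 + √2) - 2 = -5 + √2 ≈ -3.5858)
p(T) = -3/2 + 3*T²/2 (p(T) = -3/2 + ((3*T)*T)/2 = -3/2 + (3*T²)/2 = -3/2 + 3*T²/2)
p(G)³ = (-3/2 + 3*(-5 + √2)²/2)³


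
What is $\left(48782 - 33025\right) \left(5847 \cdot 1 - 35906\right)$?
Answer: $-473639663$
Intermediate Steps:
$\left(48782 - 33025\right) \left(5847 \cdot 1 - 35906\right) = 15757 \left(5847 - 35906\right) = 15757 \left(-30059\right) = -473639663$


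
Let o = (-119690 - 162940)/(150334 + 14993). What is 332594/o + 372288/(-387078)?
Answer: -591229819327389/3038884865 ≈ -1.9455e+5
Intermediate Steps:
o = -94210/55109 (o = -282630/165327 = -282630*1/165327 = -94210/55109 ≈ -1.7095)
332594/o + 372288/(-387078) = 332594/(-94210/55109) + 372288/(-387078) = 332594*(-55109/94210) + 372288*(-1/387078) = -9164461373/47105 - 62048/64513 = -591229819327389/3038884865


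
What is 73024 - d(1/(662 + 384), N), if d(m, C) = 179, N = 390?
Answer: 72845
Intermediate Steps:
73024 - d(1/(662 + 384), N) = 73024 - 1*179 = 73024 - 179 = 72845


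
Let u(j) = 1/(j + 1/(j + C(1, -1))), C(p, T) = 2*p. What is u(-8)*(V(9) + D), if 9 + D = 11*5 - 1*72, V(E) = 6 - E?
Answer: 174/49 ≈ 3.5510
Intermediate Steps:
D = -26 (D = -9 + (11*5 - 1*72) = -9 + (55 - 72) = -9 - 17 = -26)
u(j) = 1/(j + 1/(2 + j)) (u(j) = 1/(j + 1/(j + 2*1)) = 1/(j + 1/(j + 2)) = 1/(j + 1/(2 + j)))
u(-8)*(V(9) + D) = ((2 - 8)/(1 + (-8)**2 + 2*(-8)))*((6 - 1*9) - 26) = (-6/(1 + 64 - 16))*((6 - 9) - 26) = (-6/49)*(-3 - 26) = ((1/49)*(-6))*(-29) = -6/49*(-29) = 174/49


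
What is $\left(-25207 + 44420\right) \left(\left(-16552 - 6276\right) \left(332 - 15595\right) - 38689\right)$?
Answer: $6693522445975$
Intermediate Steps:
$\left(-25207 + 44420\right) \left(\left(-16552 - 6276\right) \left(332 - 15595\right) - 38689\right) = 19213 \left(\left(-22828\right) \left(-15263\right) - 38689\right) = 19213 \left(348423764 - 38689\right) = 19213 \cdot 348385075 = 6693522445975$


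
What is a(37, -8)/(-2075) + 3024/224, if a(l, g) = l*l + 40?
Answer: 53207/4150 ≈ 12.821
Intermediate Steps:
a(l, g) = 40 + l² (a(l, g) = l² + 40 = 40 + l²)
a(37, -8)/(-2075) + 3024/224 = (40 + 37²)/(-2075) + 3024/224 = (40 + 1369)*(-1/2075) + 3024*(1/224) = 1409*(-1/2075) + 27/2 = -1409/2075 + 27/2 = 53207/4150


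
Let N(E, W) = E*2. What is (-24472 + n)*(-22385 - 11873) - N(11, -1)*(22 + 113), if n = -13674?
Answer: 1306802698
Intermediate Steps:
N(E, W) = 2*E
(-24472 + n)*(-22385 - 11873) - N(11, -1)*(22 + 113) = (-24472 - 13674)*(-22385 - 11873) - 2*11*(22 + 113) = -38146*(-34258) - 22*135 = 1306805668 - 1*2970 = 1306805668 - 2970 = 1306802698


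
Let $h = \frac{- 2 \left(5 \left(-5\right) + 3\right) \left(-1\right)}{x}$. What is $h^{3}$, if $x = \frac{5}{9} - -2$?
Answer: $- \frac{62099136}{12167} \approx -5103.9$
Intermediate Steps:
$x = \frac{23}{9}$ ($x = 5 \cdot \frac{1}{9} + 2 = \frac{5}{9} + 2 = \frac{23}{9} \approx 2.5556$)
$h = - \frac{396}{23}$ ($h = \frac{- 2 \left(5 \left(-5\right) + 3\right) \left(-1\right)}{\frac{23}{9}} = - 2 \left(-25 + 3\right) \left(-1\right) \frac{9}{23} = \left(-2\right) \left(-22\right) \left(-1\right) \frac{9}{23} = 44 \left(-1\right) \frac{9}{23} = \left(-44\right) \frac{9}{23} = - \frac{396}{23} \approx -17.217$)
$h^{3} = \left(- \frac{396}{23}\right)^{3} = - \frac{62099136}{12167}$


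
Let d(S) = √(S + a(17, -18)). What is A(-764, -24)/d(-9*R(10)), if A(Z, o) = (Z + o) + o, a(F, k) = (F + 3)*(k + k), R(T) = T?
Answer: 406*I*√10/45 ≈ 28.531*I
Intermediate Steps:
a(F, k) = 2*k*(3 + F) (a(F, k) = (3 + F)*(2*k) = 2*k*(3 + F))
A(Z, o) = Z + 2*o
d(S) = √(-720 + S) (d(S) = √(S + 2*(-18)*(3 + 17)) = √(S + 2*(-18)*20) = √(S - 720) = √(-720 + S))
A(-764, -24)/d(-9*R(10)) = (-764 + 2*(-24))/(√(-720 - 9*10)) = (-764 - 48)/(√(-720 - 90)) = -812*(-I*√10/90) = -(-406)*I*√10/45 = 406*I*√10/45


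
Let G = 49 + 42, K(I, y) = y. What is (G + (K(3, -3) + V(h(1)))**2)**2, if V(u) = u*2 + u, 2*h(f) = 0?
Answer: 10000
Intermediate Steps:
h(f) = 0 (h(f) = (1/2)*0 = 0)
V(u) = 3*u (V(u) = 2*u + u = 3*u)
G = 91
(G + (K(3, -3) + V(h(1)))**2)**2 = (91 + (-3 + 3*0)**2)**2 = (91 + (-3 + 0)**2)**2 = (91 + (-3)**2)**2 = (91 + 9)**2 = 100**2 = 10000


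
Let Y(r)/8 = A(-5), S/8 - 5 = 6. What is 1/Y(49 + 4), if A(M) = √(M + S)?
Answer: √83/664 ≈ 0.013721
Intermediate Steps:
S = 88 (S = 40 + 8*6 = 40 + 48 = 88)
A(M) = √(88 + M) (A(M) = √(M + 88) = √(88 + M))
Y(r) = 8*√83 (Y(r) = 8*√(88 - 5) = 8*√83)
1/Y(49 + 4) = 1/(8*√83) = √83/664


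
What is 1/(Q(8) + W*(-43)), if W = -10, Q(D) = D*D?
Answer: 1/494 ≈ 0.0020243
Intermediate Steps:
Q(D) = D²
1/(Q(8) + W*(-43)) = 1/(8² - 10*(-43)) = 1/(64 + 430) = 1/494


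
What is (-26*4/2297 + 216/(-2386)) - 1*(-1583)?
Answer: 4337555995/2740321 ≈ 1582.9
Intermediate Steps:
(-26*4/2297 + 216/(-2386)) - 1*(-1583) = (-104*1/2297 + 216*(-1/2386)) + 1583 = (-104/2297 - 108/1193) + 1583 = -372148/2740321 + 1583 = 4337555995/2740321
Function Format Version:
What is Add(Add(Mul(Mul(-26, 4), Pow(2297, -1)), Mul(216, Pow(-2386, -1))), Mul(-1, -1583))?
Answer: Rational(4337555995, 2740321) ≈ 1582.9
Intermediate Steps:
Add(Add(Mul(Mul(-26, 4), Pow(2297, -1)), Mul(216, Pow(-2386, -1))), Mul(-1, -1583)) = Add(Add(Mul(-104, Rational(1, 2297)), Mul(216, Rational(-1, 2386))), 1583) = Add(Add(Rational(-104, 2297), Rational(-108, 1193)), 1583) = Add(Rational(-372148, 2740321), 1583) = Rational(4337555995, 2740321)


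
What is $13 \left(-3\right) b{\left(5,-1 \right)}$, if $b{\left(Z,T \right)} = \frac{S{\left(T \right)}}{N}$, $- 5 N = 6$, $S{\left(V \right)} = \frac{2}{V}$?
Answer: $-65$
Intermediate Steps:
$N = - \frac{6}{5}$ ($N = \left(- \frac{1}{5}\right) 6 = - \frac{6}{5} \approx -1.2$)
$b{\left(Z,T \right)} = - \frac{5}{3 T}$ ($b{\left(Z,T \right)} = \frac{2 \frac{1}{T}}{- \frac{6}{5}} = \frac{2}{T} \left(- \frac{5}{6}\right) = - \frac{5}{3 T}$)
$13 \left(-3\right) b{\left(5,-1 \right)} = 13 \left(-3\right) \left(- \frac{5}{3 \left(-1\right)}\right) = - 39 \left(\left(- \frac{5}{3}\right) \left(-1\right)\right) = \left(-39\right) \frac{5}{3} = -65$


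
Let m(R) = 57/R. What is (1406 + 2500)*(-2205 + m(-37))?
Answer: -318893652/37 ≈ -8.6188e+6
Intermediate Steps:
(1406 + 2500)*(-2205 + m(-37)) = (1406 + 2500)*(-2205 + 57/(-37)) = 3906*(-2205 + 57*(-1/37)) = 3906*(-2205 - 57/37) = 3906*(-81642/37) = -318893652/37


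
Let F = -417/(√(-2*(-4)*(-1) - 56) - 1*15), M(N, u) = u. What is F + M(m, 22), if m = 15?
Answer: 12613/289 + 3336*I/289 ≈ 43.644 + 11.543*I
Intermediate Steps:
F = -417*(-15 - 8*I)/289 (F = -417/(√(8*(-1) - 56) - 15) = -417/(√(-8 - 56) - 15) = -417/(√(-64) - 15) = -417/(8*I - 15) = -417*(-15 - 8*I)/289 ≈ 21.644 + 11.543*I)
F + M(m, 22) = (6255/289 + 3336*I/289) + 22 = 12613/289 + 3336*I/289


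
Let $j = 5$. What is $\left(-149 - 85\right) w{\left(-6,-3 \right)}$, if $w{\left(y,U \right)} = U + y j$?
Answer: $7722$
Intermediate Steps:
$w{\left(y,U \right)} = U + 5 y$ ($w{\left(y,U \right)} = U + y 5 = U + 5 y$)
$\left(-149 - 85\right) w{\left(-6,-3 \right)} = \left(-149 - 85\right) \left(-3 + 5 \left(-6\right)\right) = - 234 \left(-3 - 30\right) = \left(-234\right) \left(-33\right) = 7722$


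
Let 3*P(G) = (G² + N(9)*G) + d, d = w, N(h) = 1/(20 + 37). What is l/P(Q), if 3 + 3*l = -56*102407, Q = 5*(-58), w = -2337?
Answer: -326883315/4660201 ≈ -70.144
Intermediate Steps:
N(h) = 1/57
d = -2337
Q = -290
P(G) = -779 + G²/3 + G/171 (P(G) = ((G² + G/57) - 2337)/3 = (-2337 + G² + G/57)/3 = -779 + G²/3 + G/171)
l = -5734795/3 (l = -1 + (-56*102407)/3 = -1 + (⅓)*(-5734792) = -1 - 5734792/3 = -5734795/3 ≈ -1.9116e+6)
l/P(Q) = -5734795/(3*(-779 + (⅓)*(-290)² + (1/171)*(-290))) = -5734795/(3*(-779 + (⅓)*84100 - 290/171)) = -5734795/(3*(-779 + 84100/3 - 290/171)) = -5734795/(3*4660201/171) = -5734795/3*171/4660201 = -326883315/4660201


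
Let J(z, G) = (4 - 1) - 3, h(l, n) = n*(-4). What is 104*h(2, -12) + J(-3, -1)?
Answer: 4992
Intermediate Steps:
h(l, n) = -4*n
J(z, G) = 0 (J(z, G) = 3 - 3 = 0)
104*h(2, -12) + J(-3, -1) = 104*(-4*(-12)) + 0 = 104*48 + 0 = 4992 + 0 = 4992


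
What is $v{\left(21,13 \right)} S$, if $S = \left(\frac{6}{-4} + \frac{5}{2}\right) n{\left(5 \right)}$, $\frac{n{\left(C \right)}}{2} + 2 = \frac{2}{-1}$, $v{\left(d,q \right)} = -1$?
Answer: $8$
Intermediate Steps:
$n{\left(C \right)} = -8$ ($n{\left(C \right)} = -4 + 2 \frac{2}{-1} = -4 + 2 \cdot 2 \left(-1\right) = -4 + 2 \left(-2\right) = -4 - 4 = -8$)
$S = -8$ ($S = \left(\frac{6}{-4} + \frac{5}{2}\right) \left(-8\right) = \left(6 \left(- \frac{1}{4}\right) + 5 \cdot \frac{1}{2}\right) \left(-8\right) = \left(- \frac{3}{2} + \frac{5}{2}\right) \left(-8\right) = 1 \left(-8\right) = -8$)
$v{\left(21,13 \right)} S = \left(-1\right) \left(-8\right) = 8$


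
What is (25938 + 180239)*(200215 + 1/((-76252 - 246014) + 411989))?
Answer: 3703741040484942/89723 ≈ 4.1280e+10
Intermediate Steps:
(25938 + 180239)*(200215 + 1/((-76252 - 246014) + 411989)) = 206177*(200215 + 1/(-322266 + 411989)) = 206177*(200215 + 1/89723) = 206177*(17963890446/89723) = 3703741040484942/89723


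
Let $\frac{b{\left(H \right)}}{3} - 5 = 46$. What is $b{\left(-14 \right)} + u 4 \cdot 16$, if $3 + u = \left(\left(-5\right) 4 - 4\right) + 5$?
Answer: $-1255$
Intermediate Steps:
$b{\left(H \right)} = 153$ ($b{\left(H \right)} = 15 + 3 \cdot 46 = 15 + 138 = 153$)
$u = -22$ ($u = -3 + \left(\left(\left(-5\right) 4 - 4\right) + 5\right) = -3 + \left(\left(-20 - 4\right) + 5\right) = -3 + \left(-24 + 5\right) = -3 - 19 = -22$)
$b{\left(-14 \right)} + u 4 \cdot 16 = 153 + \left(-22\right) 4 \cdot 16 = 153 - 1408 = -1255$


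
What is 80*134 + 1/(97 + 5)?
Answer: 1093441/102 ≈ 10720.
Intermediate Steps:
80*134 + 1/(97 + 5) = 10720 + 1/102 = 1093441/102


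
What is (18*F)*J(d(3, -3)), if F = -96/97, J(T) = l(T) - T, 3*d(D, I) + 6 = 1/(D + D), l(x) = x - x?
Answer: -3360/97 ≈ -34.639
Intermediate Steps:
l(x) = 0
d(D, I) = -2 + 1/(6*D) (d(D, I) = -2 + 1/(3*(D + D)) = -2 + 1/(3*((2*D))) = -2 + (1/(2*D))/3 = -2 + 1/(6*D))
J(T) = -T (J(T) = 0 - T = -T)
F = -96/97 (F = -96*1/97 = -96/97 ≈ -0.98969)
(18*F)*J(d(3, -3)) = (18*(-96/97))*(-(-2 + (⅙)/3)) = -(-1728)*(-2 + (⅙)*(⅓))/97 = -(-1728)*(-2 + 1/18)/97 = -(-1728)*(-35)/(97*18) = -1728/97*35/18 = -3360/97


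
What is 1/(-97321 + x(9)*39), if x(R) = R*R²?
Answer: -1/68890 ≈ -1.4516e-5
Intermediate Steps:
x(R) = R³
1/(-97321 + x(9)*39) = 1/(-97321 + 9³*39) = 1/(-97321 + 729*39) = 1/(-97321 + 28431) = 1/(-68890) = -1/68890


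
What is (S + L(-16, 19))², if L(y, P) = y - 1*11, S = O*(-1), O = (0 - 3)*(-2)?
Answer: 1089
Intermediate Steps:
O = 6 (O = -3*(-2) = 6)
S = -6 (S = 6*(-1) = -6)
L(y, P) = -11 + y (L(y, P) = y - 11 = -11 + y)
(S + L(-16, 19))² = (-6 + (-11 - 16))² = (-6 - 27)² = (-33)² = 1089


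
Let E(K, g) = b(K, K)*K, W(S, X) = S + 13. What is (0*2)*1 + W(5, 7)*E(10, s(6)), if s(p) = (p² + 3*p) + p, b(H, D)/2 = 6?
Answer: 2160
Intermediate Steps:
b(H, D) = 12 (b(H, D) = 2*6 = 12)
s(p) = p² + 4*p
W(S, X) = 13 + S
E(K, g) = 12*K
(0*2)*1 + W(5, 7)*E(10, s(6)) = (0*2)*1 + (13 + 5)*(12*10) = 0*1 + 18*120 = 0 + 2160 = 2160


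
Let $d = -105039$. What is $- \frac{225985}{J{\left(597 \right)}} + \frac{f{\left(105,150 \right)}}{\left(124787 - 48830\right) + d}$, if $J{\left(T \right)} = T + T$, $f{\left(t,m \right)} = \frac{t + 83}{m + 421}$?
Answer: $- \frac{625444484857}{3304558578} \approx -189.27$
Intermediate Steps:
$f{\left(t,m \right)} = \frac{83 + t}{421 + m}$
$J{\left(T \right)} = 2 T$
$- \frac{225985}{J{\left(597 \right)}} + \frac{f{\left(105,150 \right)}}{\left(124787 - 48830\right) + d} = - \frac{225985}{2 \cdot 597} + \frac{\frac{1}{421 + 150} \left(83 + 105\right)}{\left(124787 - 48830\right) - 105039} = - \frac{225985}{1194} + \frac{\frac{1}{571} \cdot 188}{75957 - 105039} = \left(-225985\right) \frac{1}{1194} + \frac{\frac{1}{571} \cdot 188}{-29082} = - \frac{225985}{1194} + \frac{188}{571} \left(- \frac{1}{29082}\right) = - \frac{225985}{1194} - \frac{94}{8302911} = - \frac{625444484857}{3304558578}$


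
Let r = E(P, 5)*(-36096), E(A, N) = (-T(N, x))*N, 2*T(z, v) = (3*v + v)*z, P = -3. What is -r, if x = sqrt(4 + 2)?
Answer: -1804800*sqrt(6) ≈ -4.4208e+6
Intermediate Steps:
x = sqrt(6) ≈ 2.4495
T(z, v) = 2*v*z (T(z, v) = ((3*v + v)*z)/2 = ((4*v)*z)/2 = (4*v*z)/2 = 2*v*z)
E(A, N) = -2*sqrt(6)*N**2 (E(A, N) = (-2*sqrt(6)*N)*N = (-2*N*sqrt(6))*N = -2*sqrt(6)*N**2)
r = 1804800*sqrt(6) (r = -2*sqrt(6)*5**2*(-36096) = -2*sqrt(6)*25*(-36096) = -50*sqrt(6)*(-36096) = 1804800*sqrt(6) ≈ 4.4208e+6)
-r = -1804800*sqrt(6)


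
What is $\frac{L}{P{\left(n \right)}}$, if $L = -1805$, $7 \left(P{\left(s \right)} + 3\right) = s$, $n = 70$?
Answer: $- \frac{1805}{7} \approx -257.86$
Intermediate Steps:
$P{\left(s \right)} = -3 + \frac{s}{7}$
$\frac{L}{P{\left(n \right)}} = - \frac{1805}{-3 + \frac{1}{7} \cdot 70} = - \frac{1805}{-3 + 10} = - \frac{1805}{7}$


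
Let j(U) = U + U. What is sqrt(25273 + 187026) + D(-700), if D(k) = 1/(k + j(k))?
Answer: -1/2100 + sqrt(212299) ≈ 460.76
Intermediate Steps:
j(U) = 2*U
D(k) = 1/(3*k) (D(k) = 1/(k + 2*k) = 1/(3*k))
sqrt(25273 + 187026) + D(-700) = sqrt(25273 + 187026) + (1/3)/(-700) = sqrt(212299) + (1/3)*(-1/700) = sqrt(212299) - 1/2100 = -1/2100 + sqrt(212299)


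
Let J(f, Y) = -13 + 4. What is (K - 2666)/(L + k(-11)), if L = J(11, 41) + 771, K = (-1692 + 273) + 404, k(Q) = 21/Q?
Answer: -4499/929 ≈ -4.8428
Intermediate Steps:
J(f, Y) = -9
K = -1015 (K = -1419 + 404 = -1015)
L = 762 (L = -9 + 771 = 762)
(K - 2666)/(L + k(-11)) = (-1015 - 2666)/(762 + 21/(-11)) = -3681/(762 + 21*(-1/11)) = -3681/(762 - 21/11) = -3681/8361/11 = -3681*11/8361 = -4499/929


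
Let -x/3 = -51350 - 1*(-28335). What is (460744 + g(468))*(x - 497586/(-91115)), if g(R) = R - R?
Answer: 2898785970434184/91115 ≈ 3.1815e+10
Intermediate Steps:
x = 69045 (x = -3*(-51350 - 1*(-28335)) = -3*(-51350 + 28335) = -3*(-23015) = 69045)
g(R) = 0
(460744 + g(468))*(x - 497586/(-91115)) = (460744 + 0)*(69045 - 497586/(-91115)) = 460744*(69045 - 497586*(-1/91115)) = 460744*(69045 + 497586/91115) = 460744*(6291532761/91115) = 2898785970434184/91115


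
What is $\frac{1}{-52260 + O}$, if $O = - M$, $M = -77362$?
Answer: $\frac{1}{25102} \approx 3.9837 \cdot 10^{-5}$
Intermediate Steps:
$O = 77362$ ($O = \left(-1\right) \left(-77362\right) = 77362$)
$\frac{1}{-52260 + O} = \frac{1}{-52260 + 77362} = \frac{1}{25102}$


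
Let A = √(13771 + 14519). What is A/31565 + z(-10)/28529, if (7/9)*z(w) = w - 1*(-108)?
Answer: 126/28529 + √28290/31565 ≈ 0.0097451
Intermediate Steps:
A = √28290 ≈ 168.20
z(w) = 972/7 + 9*w/7 (z(w) = 9*(w - 1*(-108))/7 = 9*(w + 108)/7 = 9*(108 + w)/7 = 972/7 + 9*w/7)
A/31565 + z(-10)/28529 = √28290/31565 + (972/7 + (9/7)*(-10))/28529 = √28290*(1/31565) + (972/7 - 90/7)*(1/28529) = √28290/31565 + 126*(1/28529) = √28290/31565 + 126/28529 = 126/28529 + √28290/31565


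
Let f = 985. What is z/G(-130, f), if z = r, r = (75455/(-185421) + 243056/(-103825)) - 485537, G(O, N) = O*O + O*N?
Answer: 4673644250748238/1069892960686875 ≈ 4.3683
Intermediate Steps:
G(O, N) = O**2 + N*O
r = -9347288501496476/19251335325 (r = (75455*(-1/185421) + 243056*(-1/103825)) - 485537 = (-75455/185421 - 243056/103825) - 485537 = -52901801951/19251335325 - 485537 = -9347288501496476/19251335325 ≈ -4.8554e+5)
z = -9347288501496476/19251335325 ≈ -4.8554e+5
z/G(-130, f) = -9347288501496476*(-1/(130*(985 - 130)))/19251335325 = -9347288501496476/(19251335325*((-130*855))) = -9347288501496476/19251335325/(-111150) = -9347288501496476/19251335325*(-1/111150) = 4673644250748238/1069892960686875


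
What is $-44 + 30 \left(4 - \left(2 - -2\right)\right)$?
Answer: $-44$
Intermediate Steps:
$-44 + 30 \left(4 - \left(2 - -2\right)\right) = -44 + 30 \left(4 - \left(2 + 2\right)\right) = -44 + 30 \left(4 - 4\right) = -44 + 30 \cdot 0 = -44 + 0 = -44$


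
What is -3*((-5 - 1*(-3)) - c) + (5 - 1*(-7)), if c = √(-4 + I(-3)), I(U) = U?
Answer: 18 + 3*I*√7 ≈ 18.0 + 7.9373*I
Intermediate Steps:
c = I*√7 (c = √(-4 - 3) = √(-7) = I*√7 ≈ 2.6458*I)
-3*((-5 - 1*(-3)) - c) + (5 - 1*(-7)) = -3*((-5 - 1*(-3)) - I*√7) + (5 - 1*(-7)) = -3*((-5 + 3) - I*√7) + (5 + 7) = -3*(-2 - I*√7) + 12 = (6 + 3*I*√7) + 12 = 18 + 3*I*√7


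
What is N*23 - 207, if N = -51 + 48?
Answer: -276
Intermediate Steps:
N = -3
N*23 - 207 = -3*23 - 207 = -69 - 207 = -276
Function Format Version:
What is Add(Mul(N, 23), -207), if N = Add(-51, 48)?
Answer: -276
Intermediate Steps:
N = -3
Add(Mul(N, 23), -207) = Add(Mul(-3, 23), -207) = Add(-69, -207) = -276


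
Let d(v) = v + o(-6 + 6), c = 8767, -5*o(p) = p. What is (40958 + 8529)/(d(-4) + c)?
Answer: 49487/8763 ≈ 5.6473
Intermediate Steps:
o(p) = -p/5
d(v) = v (d(v) = v - (-6 + 6)/5 = v - ⅕*0 = v + 0 = v)
(40958 + 8529)/(d(-4) + c) = (40958 + 8529)/(-4 + 8767) = 49487/8763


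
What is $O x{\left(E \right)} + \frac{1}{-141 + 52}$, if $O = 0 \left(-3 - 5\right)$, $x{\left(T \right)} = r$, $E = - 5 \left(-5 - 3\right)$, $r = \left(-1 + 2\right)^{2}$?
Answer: $- \frac{1}{89} \approx -0.011236$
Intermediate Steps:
$r = 1$ ($r = 1^{2} = 1$)
$E = 40$ ($E = \left(-5\right) \left(-8\right) = 40$)
$x{\left(T \right)} = 1$
$O = 0$ ($O = 0 \left(-3 - 5\right) = 0 \left(-8\right) = 0$)
$O x{\left(E \right)} + \frac{1}{-141 + 52} = 0 \cdot 1 + \frac{1}{-141 + 52} = 0 + \frac{1}{-89} = 0 - \frac{1}{89} = - \frac{1}{89}$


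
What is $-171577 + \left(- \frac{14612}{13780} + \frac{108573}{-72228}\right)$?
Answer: $- \frac{1094701636751}{6380140} \approx -1.7158 \cdot 10^{5}$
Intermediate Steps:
$-171577 + \left(- \frac{14612}{13780} + \frac{108573}{-72228}\right) = -171577 + \left(\left(-14612\right) \frac{1}{13780} + 108573 \left(- \frac{1}{72228}\right)\right) = -171577 - \frac{16355971}{6380140} = - \frac{1094701636751}{6380140}$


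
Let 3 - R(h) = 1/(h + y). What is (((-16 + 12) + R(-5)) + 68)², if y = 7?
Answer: 17689/4 ≈ 4422.3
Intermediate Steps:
R(h) = 3 - 1/(7 + h) (R(h) = 3 - 1/(h + 7) = 3 - 1/(7 + h))
(((-16 + 12) + R(-5)) + 68)² = (((-16 + 12) + (20 + 3*(-5))/(7 - 5)) + 68)² = ((-4 + (20 - 15)/2) + 68)² = ((-4 + (½)*5) + 68)² = ((-4 + 5/2) + 68)² = (-3/2 + 68)² = (133/2)² = 17689/4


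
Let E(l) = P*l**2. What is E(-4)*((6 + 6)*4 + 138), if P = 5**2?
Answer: 74400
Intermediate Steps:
P = 25
E(l) = 25*l**2
E(-4)*((6 + 6)*4 + 138) = (25*(-4)**2)*((6 + 6)*4 + 138) = (25*16)*(12*4 + 138) = 400*(48 + 138) = 400*186 = 74400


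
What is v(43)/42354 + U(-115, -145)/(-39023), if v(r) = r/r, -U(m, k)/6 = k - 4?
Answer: -37825453/1652780142 ≈ -0.022886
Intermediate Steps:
U(m, k) = 24 - 6*k (U(m, k) = -6*(k - 4) = -6*(-4 + k) = 24 - 6*k)
v(r) = 1
v(43)/42354 + U(-115, -145)/(-39023) = 1/42354 + (24 - 6*(-145))/(-39023) = 1*(1/42354) + (24 + 870)*(-1/39023) = 1/42354 + 894*(-1/39023) = 1/42354 - 894/39023 = -37825453/1652780142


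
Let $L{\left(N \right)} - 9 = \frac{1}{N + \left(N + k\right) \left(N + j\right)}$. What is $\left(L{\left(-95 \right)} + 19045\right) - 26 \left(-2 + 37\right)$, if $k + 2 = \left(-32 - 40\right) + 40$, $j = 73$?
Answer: $\frac{49768993}{2743} \approx 18144.0$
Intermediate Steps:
$k = -34$ ($k = -2 + \left(\left(-32 - 40\right) + 40\right) = -2 + \left(-72 + 40\right) = -2 - 32 = -34$)
$L{\left(N \right)} = 9 + \frac{1}{N + \left(-34 + N\right) \left(73 + N\right)}$ ($L{\left(N \right)} = 9 + \frac{1}{N + \left(N - 34\right) \left(N + 73\right)} = 9 + \frac{1}{N + \left(-34 + N\right) \left(73 + N\right)}$)
$\left(L{\left(-95 \right)} + 19045\right) - 26 \left(-2 + 37\right) = \left(\frac{-22337 + 9 \left(-95\right)^{2} + 360 \left(-95\right)}{-2482 + \left(-95\right)^{2} + 40 \left(-95\right)} + 19045\right) - 26 \left(-2 + 37\right) = \left(\frac{-22337 + 9 \cdot 9025 - 34200}{-2482 + 9025 - 3800} + 19045\right) - 910 = \left(\frac{-22337 + 81225 - 34200}{2743} + 19045\right) - 910 = \left(\frac{1}{2743} \cdot 24688 + 19045\right) - 910 = \left(\frac{24688}{2743} + 19045\right) - 910 = \frac{52265123}{2743} - 910 = \frac{49768993}{2743}$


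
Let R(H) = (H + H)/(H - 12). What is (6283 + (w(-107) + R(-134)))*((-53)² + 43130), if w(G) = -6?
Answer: 21056370345/73 ≈ 2.8844e+8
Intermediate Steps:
R(H) = 2*H/(-12 + H) (R(H) = (2*H)/(-12 + H) = 2*H/(-12 + H))
(6283 + (w(-107) + R(-134)))*((-53)² + 43130) = (6283 + (-6 + 2*(-134)/(-12 - 134)))*((-53)² + 43130) = (6283 + (-6 + 2*(-134)/(-146)))*(2809 + 43130) = (6283 + (-6 + 2*(-134)*(-1/146)))*45939 = (6283 + (-6 + 134/73))*45939 = (6283 - 304/73)*45939 = (458355/73)*45939 = 21056370345/73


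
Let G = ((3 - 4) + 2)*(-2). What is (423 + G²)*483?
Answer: 206241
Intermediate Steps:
G = -2 (G = (-1 + 2)*(-2) = 1*(-2) = -2)
(423 + G²)*483 = (423 + (-2)²)*483 = (423 + 4)*483 = 427*483 = 206241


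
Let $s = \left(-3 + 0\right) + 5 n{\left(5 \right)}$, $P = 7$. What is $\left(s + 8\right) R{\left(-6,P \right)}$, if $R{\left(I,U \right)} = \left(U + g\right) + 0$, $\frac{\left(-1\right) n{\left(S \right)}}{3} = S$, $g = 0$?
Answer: $-490$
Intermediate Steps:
$n{\left(S \right)} = - 3 S$
$R{\left(I,U \right)} = U$ ($R{\left(I,U \right)} = \left(U + 0\right) + 0 = U + 0 = U$)
$s = -78$ ($s = \left(-3 + 0\right) + 5 \left(\left(-3\right) 5\right) = -3 + 5 \left(-15\right) = -3 - 75 = -78$)
$\left(s + 8\right) R{\left(-6,P \right)} = \left(-78 + 8\right) 7 = \left(-70\right) 7 = -490$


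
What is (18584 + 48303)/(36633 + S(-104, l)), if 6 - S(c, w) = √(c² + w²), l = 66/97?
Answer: 23058380309337/12630693392189 + 64880390*√1017721/12630693392189 ≈ 1.8308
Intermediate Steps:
l = 66/97 (l = 66*(1/97) = 66/97 ≈ 0.68041)
S(c, w) = 6 - √(c² + w²)
(18584 + 48303)/(36633 + S(-104, l)) = (18584 + 48303)/(36633 + (6 - √((-104)² + (66/97)²))) = 66887/(36633 + (6 - √(10816 + 4356/9409))) = 66887/(36633 + (6 - √(101772100/9409))) = 66887/(36633 + (6 - 10*√1017721/97)) = 66887/(36639 - 10*√1017721/97)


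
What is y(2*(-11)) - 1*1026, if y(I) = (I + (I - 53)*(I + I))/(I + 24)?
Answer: 613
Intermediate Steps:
y(I) = (I + 2*I*(-53 + I))/(24 + I) (y(I) = (I + (-53 + I)*(2*I))/(24 + I) = (I + 2*I*(-53 + I))/(24 + I))
y(2*(-11)) - 1*1026 = (2*(-11))*(-105 + 2*(2*(-11)))/(24 + 2*(-11)) - 1*1026 = -22*(-105 + 2*(-22))/(24 - 22) - 1026 = -22*(-105 - 44)/2 - 1026 = -22*½*(-149) - 1026 = 1639 - 1026 = 613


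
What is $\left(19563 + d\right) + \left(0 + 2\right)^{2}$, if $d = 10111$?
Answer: $29678$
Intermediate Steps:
$\left(19563 + d\right) + \left(0 + 2\right)^{2} = \left(19563 + 10111\right) + \left(0 + 2\right)^{2} = 29674 + 2^{2} = 29674 + 4 = 29678$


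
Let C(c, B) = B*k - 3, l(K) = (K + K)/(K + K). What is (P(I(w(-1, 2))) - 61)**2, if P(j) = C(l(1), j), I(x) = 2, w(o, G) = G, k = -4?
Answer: 5184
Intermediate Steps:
l(K) = 1 (l(K) = (2*K)/((2*K)) = (2*K)*(1/(2*K)) = 1)
C(c, B) = -3 - 4*B (C(c, B) = B*(-4) - 3 = -4*B - 3 = -3 - 4*B)
P(j) = -3 - 4*j
(P(I(w(-1, 2))) - 61)**2 = ((-3 - 4*2) - 61)**2 = ((-3 - 8) - 61)**2 = (-11 - 61)**2 = (-72)**2 = 5184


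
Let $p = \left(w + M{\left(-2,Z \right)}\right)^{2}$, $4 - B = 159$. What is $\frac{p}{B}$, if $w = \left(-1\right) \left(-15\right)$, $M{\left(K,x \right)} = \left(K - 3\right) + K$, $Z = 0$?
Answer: $- \frac{64}{155} \approx -0.4129$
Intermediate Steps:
$M{\left(K,x \right)} = -3 + 2 K$ ($M{\left(K,x \right)} = \left(-3 + K\right) + K = -3 + 2 K$)
$w = 15$
$B = -155$ ($B = 4 - 159 = -155$)
$p = 64$ ($p = \left(15 + \left(-3 + 2 \left(-2\right)\right)\right)^{2} = \left(15 - 7\right)^{2} = 8^{2} = 64$)
$\frac{p}{B} = \frac{64}{-155} = 64 \left(- \frac{1}{155}\right) = - \frac{64}{155}$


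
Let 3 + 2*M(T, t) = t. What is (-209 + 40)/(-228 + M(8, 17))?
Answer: 13/17 ≈ 0.76471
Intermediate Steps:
M(T, t) = -3/2 + t/2
(-209 + 40)/(-228 + M(8, 17)) = (-209 + 40)/(-228 + (-3/2 + (1/2)*17)) = -169/(-228 + (-3/2 + 17/2)) = -169/(-228 + 7) = -169/(-221) = -169*(-1/221) = 13/17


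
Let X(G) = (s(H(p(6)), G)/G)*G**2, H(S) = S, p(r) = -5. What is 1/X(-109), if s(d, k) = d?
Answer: 1/545 ≈ 0.0018349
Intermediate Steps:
X(G) = -5*G (X(G) = (-5/G)*G**2 = -5*G)
1/X(-109) = 1/(-5*(-109)) = 1/545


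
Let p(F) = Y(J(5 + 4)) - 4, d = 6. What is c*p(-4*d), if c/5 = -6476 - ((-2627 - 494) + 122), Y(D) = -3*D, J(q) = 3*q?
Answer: 1477725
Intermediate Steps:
p(F) = -85 (p(F) = -9*(5 + 4) - 4 = -9*9 - 4 = -3*27 - 4 = -81 - 4 = -85)
c = -17385 (c = 5*(-6476 - ((-2627 - 494) + 122)) = 5*(-6476 - (-3121 + 122)) = 5*(-6476 - 1*(-2999)) = 5*(-6476 + 2999) = 5*(-3477) = -17385)
c*p(-4*d) = -17385*(-85) = 1477725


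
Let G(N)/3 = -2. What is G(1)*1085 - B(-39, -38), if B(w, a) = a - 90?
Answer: -6382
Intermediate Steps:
G(N) = -6 (G(N) = 3*(-2) = -6)
B(w, a) = -90 + a
G(1)*1085 - B(-39, -38) = -6*1085 - (-90 - 38) = -6510 - 1*(-128) = -6510 + 128 = -6382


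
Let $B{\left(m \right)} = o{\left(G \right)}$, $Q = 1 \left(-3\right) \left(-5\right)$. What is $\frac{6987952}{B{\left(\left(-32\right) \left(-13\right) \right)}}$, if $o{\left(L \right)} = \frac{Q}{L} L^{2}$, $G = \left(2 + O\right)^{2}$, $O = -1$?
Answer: $\frac{6987952}{15} \approx 4.6586 \cdot 10^{5}$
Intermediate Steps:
$Q = 15$ ($Q = \left(-3\right) \left(-5\right) = 15$)
$G = 1$ ($G = \left(2 - 1\right)^{2} = 1^{2} = 1$)
$o{\left(L \right)} = 15 L$ ($o{\left(L \right)} = \frac{15}{L} L^{2} = 15 L$)
$B{\left(m \right)} = 15$ ($B{\left(m \right)} = 15 \cdot 1 = 15$)
$\frac{6987952}{B{\left(\left(-32\right) \left(-13\right) \right)}} = \frac{6987952}{15}$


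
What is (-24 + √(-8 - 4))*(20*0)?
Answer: 0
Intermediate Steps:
(-24 + √(-8 - 4))*(20*0) = (-24 + √(-12))*0 = (-24 + 2*I*√3)*0 = 0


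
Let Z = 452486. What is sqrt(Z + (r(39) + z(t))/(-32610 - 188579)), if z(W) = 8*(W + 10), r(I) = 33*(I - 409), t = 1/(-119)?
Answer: 2*sqrt(78372947632899713766)/26321491 ≈ 672.67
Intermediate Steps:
t = -1/119 ≈ -0.0084034
r(I) = -13497 + 33*I (r(I) = 33*(-409 + I) = -13497 + 33*I)
z(W) = 80 + 8*W (z(W) = 8*(10 + W) = 80 + 8*W)
sqrt(Z + (r(39) + z(t))/(-32610 - 188579)) = sqrt(452486 + ((-13497 + 33*39) + (80 + 8*(-1/119)))/(-32610 - 188579)) = sqrt(452486 + ((-13497 + 1287) + (80 - 8/119))/(-221189)) = sqrt(452486 + (-12210 + 9512/119)*(-1/221189)) = sqrt(452486 - 1443478/119*(-1/221189)) = sqrt(452486 + 1443478/26321491) = sqrt(11910107620104/26321491) = 2*sqrt(78372947632899713766)/26321491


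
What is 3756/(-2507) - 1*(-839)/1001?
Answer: -1656383/2509507 ≈ -0.66004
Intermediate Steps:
3756/(-2507) - 1*(-839)/1001 = 3756*(-1/2507) + 839*(1/1001) = -3756/2507 + 839/1001 = -1656383/2509507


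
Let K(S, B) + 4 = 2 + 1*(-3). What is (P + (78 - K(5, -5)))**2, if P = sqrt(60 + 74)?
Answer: (83 + sqrt(134))**2 ≈ 8944.6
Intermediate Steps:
K(S, B) = -5 (K(S, B) = -4 + (2 + 1*(-3)) = -4 + (2 - 3) = -4 - 1 = -5)
P = sqrt(134) ≈ 11.576
(P + (78 - K(5, -5)))**2 = (sqrt(134) + (78 - 1*(-5)))**2 = (sqrt(134) + (78 + 5))**2 = (sqrt(134) + 83)**2 = (83 + sqrt(134))**2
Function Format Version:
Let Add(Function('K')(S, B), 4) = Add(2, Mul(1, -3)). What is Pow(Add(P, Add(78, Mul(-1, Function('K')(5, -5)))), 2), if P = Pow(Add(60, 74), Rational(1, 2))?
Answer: Pow(Add(83, Pow(134, Rational(1, 2))), 2) ≈ 8944.6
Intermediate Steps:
Function('K')(S, B) = -5 (Function('K')(S, B) = Add(-4, Add(2, Mul(1, -3))) = Add(-4, Add(2, -3)) = Add(-4, -1) = -5)
P = Pow(134, Rational(1, 2)) ≈ 11.576
Pow(Add(P, Add(78, Mul(-1, Function('K')(5, -5)))), 2) = Pow(Add(Pow(134, Rational(1, 2)), Add(78, Mul(-1, -5))), 2) = Pow(Add(Pow(134, Rational(1, 2)), Add(78, 5)), 2) = Pow(Add(Pow(134, Rational(1, 2)), 83), 2) = Pow(Add(83, Pow(134, Rational(1, 2))), 2)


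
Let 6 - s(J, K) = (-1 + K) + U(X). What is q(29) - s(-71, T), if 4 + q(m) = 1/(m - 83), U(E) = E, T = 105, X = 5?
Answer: 5345/54 ≈ 98.981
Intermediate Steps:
s(J, K) = 2 - K (s(J, K) = 6 - ((-1 + K) + 5) = 6 - (4 + K) = 6 + (-4 - K) = 2 - K)
q(m) = -4 + 1/(-83 + m) (q(m) = -4 + 1/(m - 83) = -4 + 1/(-83 + m))
q(29) - s(-71, T) = (333 - 4*29)/(-83 + 29) - (2 - 1*105) = (333 - 116)/(-54) - (2 - 105) = -1/54*217 - 1*(-103) = -217/54 + 103 = 5345/54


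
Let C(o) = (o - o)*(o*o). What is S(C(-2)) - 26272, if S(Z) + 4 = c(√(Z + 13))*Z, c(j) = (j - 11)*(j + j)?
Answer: -26276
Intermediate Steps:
c(j) = 2*j*(-11 + j) (c(j) = (-11 + j)*(2*j) = 2*j*(-11 + j))
C(o) = 0 (C(o) = 0*o² = 0)
S(Z) = -4 + 2*Z*√(13 + Z)*(-11 + √(13 + Z)) (S(Z) = -4 + (2*√(Z + 13)*(-11 + √(Z + 13)))*Z = -4 + (2*√(13 + Z)*(-11 + √(13 + Z)))*Z = -4 + 2*Z*√(13 + Z)*(-11 + √(13 + Z)))
S(C(-2)) - 26272 = (-4 + 2*0*√(13 + 0)*(-11 + √(13 + 0))) - 26272 = (-4 + 2*0*√13*(-11 + √13)) - 26272 = (-4 + 0) - 26272 = -4 - 26272 = -26276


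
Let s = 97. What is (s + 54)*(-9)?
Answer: -1359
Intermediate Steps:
(s + 54)*(-9) = (97 + 54)*(-9) = 151*(-9) = -1359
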